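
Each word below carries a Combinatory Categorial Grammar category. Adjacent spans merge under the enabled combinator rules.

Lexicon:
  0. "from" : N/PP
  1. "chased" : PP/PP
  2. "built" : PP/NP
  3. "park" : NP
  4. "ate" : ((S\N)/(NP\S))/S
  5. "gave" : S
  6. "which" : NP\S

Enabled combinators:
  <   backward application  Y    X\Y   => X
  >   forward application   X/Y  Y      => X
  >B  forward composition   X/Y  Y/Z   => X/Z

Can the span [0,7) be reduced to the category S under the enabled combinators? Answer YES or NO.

YES

[0,7] S   <
  [0,4] N   >
    [0,3] N/NP   >B
      [0,2] N/PP   >B
        [0,1] "from" : N/PP
        [1,2] "chased" : PP/PP
      [2,3] "built" : PP/NP
    [3,4] "park" : NP
  [4,7] S\N   >
    [4,6] (S\N)/(NP\S)   >
      [4,5] "ate" : ((S\N)/(NP\S))/S
      [5,6] "gave" : S
    [6,7] "which" : NP\S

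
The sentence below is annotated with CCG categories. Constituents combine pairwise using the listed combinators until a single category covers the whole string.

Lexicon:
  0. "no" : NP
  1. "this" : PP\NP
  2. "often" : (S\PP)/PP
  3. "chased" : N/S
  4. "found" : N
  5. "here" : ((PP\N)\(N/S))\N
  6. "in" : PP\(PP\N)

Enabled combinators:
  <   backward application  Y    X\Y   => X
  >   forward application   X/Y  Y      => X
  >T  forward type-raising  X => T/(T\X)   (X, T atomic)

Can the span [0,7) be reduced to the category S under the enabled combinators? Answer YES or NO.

[0,7] S   <
  [0,2] PP   <
    [0,1] "no" : NP
    [1,2] "this" : PP\NP
  [2,7] S\PP   >
    [2,3] "often" : (S\PP)/PP
    [3,7] PP   <
      [3,6] PP\N   <
        [3,4] "chased" : N/S
        [4,6] (PP\N)\(N/S)   <
          [4,5] "found" : N
          [5,6] "here" : ((PP\N)\(N/S))\N
      [6,7] "in" : PP\(PP\N)

YES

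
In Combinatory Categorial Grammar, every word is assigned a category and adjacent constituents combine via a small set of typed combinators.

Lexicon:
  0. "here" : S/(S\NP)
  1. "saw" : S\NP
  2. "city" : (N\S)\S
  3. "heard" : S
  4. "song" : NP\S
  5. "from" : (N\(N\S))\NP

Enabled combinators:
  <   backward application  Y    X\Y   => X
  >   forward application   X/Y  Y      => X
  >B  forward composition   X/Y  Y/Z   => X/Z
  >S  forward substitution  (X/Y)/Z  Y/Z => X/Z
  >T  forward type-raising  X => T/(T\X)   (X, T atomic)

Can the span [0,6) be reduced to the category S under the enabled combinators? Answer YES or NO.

S/(S\NP) S\NP (N\S)\S S NP\S (N\(N\S))\NP
CKY chart[0,6] = {N, N/(N\N), NP/(NP\N), PP/(PP\N), S/(S\N)}; S ∉ chart

NO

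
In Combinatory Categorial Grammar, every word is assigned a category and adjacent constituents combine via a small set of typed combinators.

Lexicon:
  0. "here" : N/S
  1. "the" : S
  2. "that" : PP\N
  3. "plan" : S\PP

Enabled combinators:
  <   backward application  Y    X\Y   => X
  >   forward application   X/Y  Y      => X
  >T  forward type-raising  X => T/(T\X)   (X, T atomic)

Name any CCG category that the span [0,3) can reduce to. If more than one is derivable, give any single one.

PP

[0,4] S   <
  [0,3] PP   <
    [0,2] N   >
      [0,1] "here" : N/S
      [1,2] "the" : S
    [2,3] "that" : PP\N
  [3,4] "plan" : S\PP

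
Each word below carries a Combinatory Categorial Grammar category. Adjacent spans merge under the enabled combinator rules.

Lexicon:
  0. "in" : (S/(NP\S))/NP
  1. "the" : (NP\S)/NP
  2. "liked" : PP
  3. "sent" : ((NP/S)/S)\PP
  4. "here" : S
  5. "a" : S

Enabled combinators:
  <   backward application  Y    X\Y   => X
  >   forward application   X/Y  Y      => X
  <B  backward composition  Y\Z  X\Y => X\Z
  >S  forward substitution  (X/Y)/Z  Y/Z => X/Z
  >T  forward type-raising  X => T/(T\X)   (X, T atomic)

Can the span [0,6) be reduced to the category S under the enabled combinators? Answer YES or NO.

YES

[0,6] S   >
  [0,2] S/NP   >S
    [0,1] "in" : (S/(NP\S))/NP
    [1,2] "the" : (NP\S)/NP
  [2,6] NP   >
    [2,5] NP/S   >
      [2,4] (NP/S)/S   <
        [2,3] "liked" : PP
        [3,4] "sent" : ((NP/S)/S)\PP
      [4,5] "here" : S
    [5,6] "a" : S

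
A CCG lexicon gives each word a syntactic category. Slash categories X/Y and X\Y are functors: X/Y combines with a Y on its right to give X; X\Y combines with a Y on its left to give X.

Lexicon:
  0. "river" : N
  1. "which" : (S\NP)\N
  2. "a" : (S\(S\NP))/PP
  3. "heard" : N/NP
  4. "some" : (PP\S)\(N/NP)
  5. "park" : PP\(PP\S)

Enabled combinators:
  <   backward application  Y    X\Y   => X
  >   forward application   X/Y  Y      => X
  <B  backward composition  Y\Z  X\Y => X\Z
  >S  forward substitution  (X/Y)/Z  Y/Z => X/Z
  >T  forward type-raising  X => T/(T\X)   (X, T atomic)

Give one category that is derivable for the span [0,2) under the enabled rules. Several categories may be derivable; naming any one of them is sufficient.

[0,6] S   <
  [0,2] S\NP   <
    [0,1] "river" : N
    [1,2] "which" : (S\NP)\N
  [2,6] S\(S\NP)   >
    [2,3] "a" : (S\(S\NP))/PP
    [3,6] PP   <
      [3,5] PP\S   <
        [3,4] "heard" : N/NP
        [4,5] "some" : (PP\S)\(N/NP)
      [5,6] "park" : PP\(PP\S)

S\NP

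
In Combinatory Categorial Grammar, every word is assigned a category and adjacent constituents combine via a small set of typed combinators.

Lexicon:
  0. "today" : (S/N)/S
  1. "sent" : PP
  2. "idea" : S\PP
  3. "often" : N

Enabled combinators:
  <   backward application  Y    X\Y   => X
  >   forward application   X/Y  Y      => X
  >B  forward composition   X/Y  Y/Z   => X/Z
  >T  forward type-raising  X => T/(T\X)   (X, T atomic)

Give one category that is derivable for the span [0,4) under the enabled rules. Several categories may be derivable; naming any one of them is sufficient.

S

[0,4] S   >
  [0,3] S/N   >
    [0,1] "today" : (S/N)/S
    [1,3] S   >
      [1,2] S/(S\PP)   >T
        [1,2] "sent" : PP
      [2,3] "idea" : S\PP
  [3,4] "often" : N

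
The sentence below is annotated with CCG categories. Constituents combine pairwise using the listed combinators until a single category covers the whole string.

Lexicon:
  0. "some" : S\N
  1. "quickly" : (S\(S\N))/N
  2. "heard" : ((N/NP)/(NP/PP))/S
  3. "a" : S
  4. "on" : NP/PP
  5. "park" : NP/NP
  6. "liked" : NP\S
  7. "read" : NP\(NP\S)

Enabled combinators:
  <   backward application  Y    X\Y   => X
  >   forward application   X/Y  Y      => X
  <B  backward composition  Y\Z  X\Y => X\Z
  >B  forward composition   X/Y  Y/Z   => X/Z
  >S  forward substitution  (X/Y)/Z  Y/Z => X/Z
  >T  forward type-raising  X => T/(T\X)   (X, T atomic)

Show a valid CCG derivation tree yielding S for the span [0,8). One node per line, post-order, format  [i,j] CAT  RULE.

[0,8] S   <
  [0,1] "some" : S\N
  [1,8] S\(S\N)   >
    [1,2] "quickly" : (S\(S\N))/N
    [2,8] N   >
      [2,6] N/NP   >B
        [2,5] N/NP   >
          [2,4] (N/NP)/(NP/PP)   >
            [2,3] "heard" : ((N/NP)/(NP/PP))/S
            [3,4] "a" : S
          [4,5] "on" : NP/PP
        [5,6] "park" : NP/NP
      [6,8] NP   <
        [6,7] "liked" : NP\S
        [7,8] "read" : NP\(NP\S)

[0,1] S\N  lex  "some"
[1,2] (S\(S\N))/N  lex  "quickly"
[2,3] ((N/NP)/(NP/PP))/S  lex  "heard"
[3,4] S  lex  "a"
[2,4] (N/NP)/(NP/PP)  >  k=3
[4,5] NP/PP  lex  "on"
[2,5] N/NP  >  k=4
[5,6] NP/NP  lex  "park"
[2,6] N/NP  >B  k=5
[6,7] NP\S  lex  "liked"
[7,8] NP\(NP\S)  lex  "read"
[6,8] NP  <  k=7
[2,8] N  >  k=6
[1,8] S\(S\N)  >  k=2
[0,8] S  <  k=1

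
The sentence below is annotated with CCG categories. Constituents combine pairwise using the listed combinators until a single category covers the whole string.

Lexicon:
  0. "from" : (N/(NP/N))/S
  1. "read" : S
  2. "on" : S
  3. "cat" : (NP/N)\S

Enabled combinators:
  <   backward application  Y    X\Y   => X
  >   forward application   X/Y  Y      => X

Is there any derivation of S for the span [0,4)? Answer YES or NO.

(N/(NP/N))/S S S (NP/N)\S
CKY chart[0,4] = {N}; S ∉ chart

NO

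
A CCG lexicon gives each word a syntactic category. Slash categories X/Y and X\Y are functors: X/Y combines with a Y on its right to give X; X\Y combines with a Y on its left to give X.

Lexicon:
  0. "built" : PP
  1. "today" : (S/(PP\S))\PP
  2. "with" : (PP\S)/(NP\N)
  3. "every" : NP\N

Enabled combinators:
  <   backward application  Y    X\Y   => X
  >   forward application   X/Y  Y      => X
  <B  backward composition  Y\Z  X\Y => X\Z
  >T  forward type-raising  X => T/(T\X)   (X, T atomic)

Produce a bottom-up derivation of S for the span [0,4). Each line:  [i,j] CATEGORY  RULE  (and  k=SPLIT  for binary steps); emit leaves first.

[0,4] S   >
  [0,2] S/(PP\S)   <
    [0,1] "built" : PP
    [1,2] "today" : (S/(PP\S))\PP
  [2,4] PP\S   >
    [2,3] "with" : (PP\S)/(NP\N)
    [3,4] "every" : NP\N

[0,1] PP  lex  "built"
[1,2] (S/(PP\S))\PP  lex  "today"
[0,2] S/(PP\S)  <  k=1
[2,3] (PP\S)/(NP\N)  lex  "with"
[3,4] NP\N  lex  "every"
[2,4] PP\S  >  k=3
[0,4] S  >  k=2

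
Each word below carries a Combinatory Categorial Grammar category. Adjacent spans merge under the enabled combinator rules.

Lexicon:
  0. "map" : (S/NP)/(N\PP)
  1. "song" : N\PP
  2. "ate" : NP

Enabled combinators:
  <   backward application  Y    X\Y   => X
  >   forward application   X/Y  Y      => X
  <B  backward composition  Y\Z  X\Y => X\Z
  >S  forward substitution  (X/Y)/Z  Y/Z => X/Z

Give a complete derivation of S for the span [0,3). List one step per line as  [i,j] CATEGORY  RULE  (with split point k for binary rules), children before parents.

[0,1] (S/NP)/(N\PP)  lex  "map"
[1,2] N\PP  lex  "song"
[0,2] S/NP  >  k=1
[2,3] NP  lex  "ate"
[0,3] S  >  k=2

[0,3] S   >
  [0,2] S/NP   >
    [0,1] "map" : (S/NP)/(N\PP)
    [1,2] "song" : N\PP
  [2,3] "ate" : NP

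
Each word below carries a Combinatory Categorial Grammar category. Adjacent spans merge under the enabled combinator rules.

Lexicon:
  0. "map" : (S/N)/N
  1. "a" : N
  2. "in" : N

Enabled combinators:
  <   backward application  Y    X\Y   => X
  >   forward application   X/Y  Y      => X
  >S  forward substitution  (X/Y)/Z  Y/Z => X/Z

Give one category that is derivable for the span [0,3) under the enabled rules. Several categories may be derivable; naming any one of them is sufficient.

S

[0,3] S   >
  [0,2] S/N   >
    [0,1] "map" : (S/N)/N
    [1,2] "a" : N
  [2,3] "in" : N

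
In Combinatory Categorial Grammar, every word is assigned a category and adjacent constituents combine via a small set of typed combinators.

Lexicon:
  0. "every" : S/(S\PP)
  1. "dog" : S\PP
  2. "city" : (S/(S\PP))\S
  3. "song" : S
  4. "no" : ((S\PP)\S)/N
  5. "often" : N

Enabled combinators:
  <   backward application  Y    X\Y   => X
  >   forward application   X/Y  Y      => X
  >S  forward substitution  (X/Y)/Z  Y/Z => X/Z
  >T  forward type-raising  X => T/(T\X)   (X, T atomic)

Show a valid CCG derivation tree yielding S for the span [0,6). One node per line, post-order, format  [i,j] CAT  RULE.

[0,1] S/(S\PP)  lex  "every"
[1,2] S\PP  lex  "dog"
[0,2] S  >  k=1
[2,3] (S/(S\PP))\S  lex  "city"
[0,3] S/(S\PP)  <  k=2
[3,4] S  lex  "song"
[4,5] ((S\PP)\S)/N  lex  "no"
[5,6] N  lex  "often"
[4,6] (S\PP)\S  >  k=5
[3,6] S\PP  <  k=4
[0,6] S  >  k=3

[0,6] S   >
  [0,3] S/(S\PP)   <
    [0,2] S   >
      [0,1] "every" : S/(S\PP)
      [1,2] "dog" : S\PP
    [2,3] "city" : (S/(S\PP))\S
  [3,6] S\PP   <
    [3,4] "song" : S
    [4,6] (S\PP)\S   >
      [4,5] "no" : ((S\PP)\S)/N
      [5,6] "often" : N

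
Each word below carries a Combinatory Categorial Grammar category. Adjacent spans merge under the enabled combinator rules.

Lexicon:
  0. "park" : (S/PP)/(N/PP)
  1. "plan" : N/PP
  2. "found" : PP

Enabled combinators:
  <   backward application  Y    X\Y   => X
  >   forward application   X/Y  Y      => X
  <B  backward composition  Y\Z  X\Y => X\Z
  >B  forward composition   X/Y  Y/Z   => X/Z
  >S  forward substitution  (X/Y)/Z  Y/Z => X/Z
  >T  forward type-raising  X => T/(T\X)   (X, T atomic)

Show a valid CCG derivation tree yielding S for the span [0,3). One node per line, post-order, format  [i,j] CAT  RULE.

[0,3] S   >
  [0,2] S/PP   >
    [0,1] "park" : (S/PP)/(N/PP)
    [1,2] "plan" : N/PP
  [2,3] "found" : PP

[0,1] (S/PP)/(N/PP)  lex  "park"
[1,2] N/PP  lex  "plan"
[0,2] S/PP  >  k=1
[2,3] PP  lex  "found"
[0,3] S  >  k=2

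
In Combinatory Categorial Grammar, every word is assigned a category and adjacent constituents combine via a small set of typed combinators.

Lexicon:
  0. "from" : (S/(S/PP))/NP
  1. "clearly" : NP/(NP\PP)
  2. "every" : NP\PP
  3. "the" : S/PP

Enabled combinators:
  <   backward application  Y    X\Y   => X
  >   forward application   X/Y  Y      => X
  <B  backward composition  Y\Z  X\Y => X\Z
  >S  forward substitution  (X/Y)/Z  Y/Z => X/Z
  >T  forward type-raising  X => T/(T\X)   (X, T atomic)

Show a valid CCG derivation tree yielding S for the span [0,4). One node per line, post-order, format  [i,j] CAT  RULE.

[0,1] (S/(S/PP))/NP  lex  "from"
[1,2] NP/(NP\PP)  lex  "clearly"
[2,3] NP\PP  lex  "every"
[1,3] NP  >  k=2
[0,3] S/(S/PP)  >  k=1
[3,4] S/PP  lex  "the"
[0,4] S  >  k=3

[0,4] S   >
  [0,3] S/(S/PP)   >
    [0,1] "from" : (S/(S/PP))/NP
    [1,3] NP   >
      [1,2] "clearly" : NP/(NP\PP)
      [2,3] "every" : NP\PP
  [3,4] "the" : S/PP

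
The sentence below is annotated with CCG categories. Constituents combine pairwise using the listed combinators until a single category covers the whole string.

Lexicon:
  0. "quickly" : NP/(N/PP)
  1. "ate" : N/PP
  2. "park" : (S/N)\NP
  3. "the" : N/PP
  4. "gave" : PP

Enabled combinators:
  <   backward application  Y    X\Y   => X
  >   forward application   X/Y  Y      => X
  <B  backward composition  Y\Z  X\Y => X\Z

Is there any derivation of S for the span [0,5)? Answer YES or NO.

YES

[0,5] S   >
  [0,3] S/N   <
    [0,2] NP   >
      [0,1] "quickly" : NP/(N/PP)
      [1,2] "ate" : N/PP
    [2,3] "park" : (S/N)\NP
  [3,5] N   >
    [3,4] "the" : N/PP
    [4,5] "gave" : PP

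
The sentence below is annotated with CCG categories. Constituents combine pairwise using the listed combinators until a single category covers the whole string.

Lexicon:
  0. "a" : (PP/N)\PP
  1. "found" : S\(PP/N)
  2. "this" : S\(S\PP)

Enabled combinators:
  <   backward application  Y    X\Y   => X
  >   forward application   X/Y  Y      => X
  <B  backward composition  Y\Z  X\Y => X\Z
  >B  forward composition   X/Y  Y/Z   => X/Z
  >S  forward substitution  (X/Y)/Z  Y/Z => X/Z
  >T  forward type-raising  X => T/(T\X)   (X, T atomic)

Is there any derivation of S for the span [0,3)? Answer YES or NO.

YES

[0,3] S   <
  [0,2] S\PP   <B
    [0,1] "a" : (PP/N)\PP
    [1,2] "found" : S\(PP/N)
  [2,3] "this" : S\(S\PP)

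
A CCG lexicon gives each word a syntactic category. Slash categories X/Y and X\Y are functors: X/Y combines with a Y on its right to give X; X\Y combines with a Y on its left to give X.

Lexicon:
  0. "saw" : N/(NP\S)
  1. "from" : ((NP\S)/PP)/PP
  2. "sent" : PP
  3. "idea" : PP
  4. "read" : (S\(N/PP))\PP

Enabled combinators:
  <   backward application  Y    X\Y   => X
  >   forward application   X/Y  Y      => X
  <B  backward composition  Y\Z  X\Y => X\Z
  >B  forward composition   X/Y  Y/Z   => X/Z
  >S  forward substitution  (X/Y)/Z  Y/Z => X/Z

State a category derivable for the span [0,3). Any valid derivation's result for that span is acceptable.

N/PP

[0,5] S   <
  [0,3] N/PP   >B
    [0,1] "saw" : N/(NP\S)
    [1,3] (NP\S)/PP   >
      [1,2] "from" : ((NP\S)/PP)/PP
      [2,3] "sent" : PP
  [3,5] S\(N/PP)   <
    [3,4] "idea" : PP
    [4,5] "read" : (S\(N/PP))\PP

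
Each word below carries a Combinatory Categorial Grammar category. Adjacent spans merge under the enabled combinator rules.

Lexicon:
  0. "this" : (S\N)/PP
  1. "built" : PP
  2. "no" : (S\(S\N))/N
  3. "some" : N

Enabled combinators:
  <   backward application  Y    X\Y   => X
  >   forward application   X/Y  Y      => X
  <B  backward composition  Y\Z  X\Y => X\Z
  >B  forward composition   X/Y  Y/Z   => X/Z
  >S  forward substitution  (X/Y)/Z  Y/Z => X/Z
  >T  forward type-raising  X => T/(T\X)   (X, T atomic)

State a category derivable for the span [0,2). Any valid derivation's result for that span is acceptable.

S\N

[0,4] S   <
  [0,2] S\N   >
    [0,1] "this" : (S\N)/PP
    [1,2] "built" : PP
  [2,4] S\(S\N)   >
    [2,3] "no" : (S\(S\N))/N
    [3,4] "some" : N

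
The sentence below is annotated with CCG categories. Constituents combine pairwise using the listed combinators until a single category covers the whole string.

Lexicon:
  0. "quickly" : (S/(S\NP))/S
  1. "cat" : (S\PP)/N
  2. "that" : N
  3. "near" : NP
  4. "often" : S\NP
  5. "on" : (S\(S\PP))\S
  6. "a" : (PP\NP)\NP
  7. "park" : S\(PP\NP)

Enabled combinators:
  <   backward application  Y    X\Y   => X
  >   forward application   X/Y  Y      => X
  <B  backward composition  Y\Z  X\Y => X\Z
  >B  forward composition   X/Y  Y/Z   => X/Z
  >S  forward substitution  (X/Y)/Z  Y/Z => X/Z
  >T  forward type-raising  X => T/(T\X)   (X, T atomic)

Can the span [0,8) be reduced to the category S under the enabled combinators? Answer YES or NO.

YES

[0,8] S   >
  [0,6] S/(S\NP)   >
    [0,1] "quickly" : (S/(S\NP))/S
    [1,6] S   <
      [1,3] S\PP   >
        [1,2] "cat" : (S\PP)/N
        [2,3] "that" : N
      [3,6] S\(S\PP)   <
        [3,5] S   <
          [3,4] "near" : NP
          [4,5] "often" : S\NP
        [5,6] "on" : (S\(S\PP))\S
  [6,8] S\NP   <B
    [6,7] "a" : (PP\NP)\NP
    [7,8] "park" : S\(PP\NP)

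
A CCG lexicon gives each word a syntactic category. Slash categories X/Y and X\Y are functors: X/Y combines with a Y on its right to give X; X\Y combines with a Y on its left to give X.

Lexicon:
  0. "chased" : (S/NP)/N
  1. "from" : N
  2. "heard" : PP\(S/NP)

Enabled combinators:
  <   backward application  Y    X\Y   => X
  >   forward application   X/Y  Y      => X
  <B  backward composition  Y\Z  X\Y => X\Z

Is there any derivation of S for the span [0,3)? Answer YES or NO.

(S/NP)/N N PP\(S/NP)
CKY chart[0,3] = {PP}; S ∉ chart

NO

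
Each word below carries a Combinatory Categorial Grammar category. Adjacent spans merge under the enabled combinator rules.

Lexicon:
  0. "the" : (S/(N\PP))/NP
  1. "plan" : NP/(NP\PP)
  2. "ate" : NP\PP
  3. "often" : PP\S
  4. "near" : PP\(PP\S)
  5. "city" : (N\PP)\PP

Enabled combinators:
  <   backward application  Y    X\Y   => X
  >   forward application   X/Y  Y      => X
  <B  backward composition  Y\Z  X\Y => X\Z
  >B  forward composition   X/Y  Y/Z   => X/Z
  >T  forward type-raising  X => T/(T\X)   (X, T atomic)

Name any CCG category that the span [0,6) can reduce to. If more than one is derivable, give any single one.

[0,6] S   >
  [0,3] S/(N\PP)   >
    [0,1] "the" : (S/(N\PP))/NP
    [1,3] NP   >
      [1,2] "plan" : NP/(NP\PP)
      [2,3] "ate" : NP\PP
  [3,6] N\PP   <
    [3,5] PP   <
      [3,4] "often" : PP\S
      [4,5] "near" : PP\(PP\S)
    [5,6] "city" : (N\PP)\PP

S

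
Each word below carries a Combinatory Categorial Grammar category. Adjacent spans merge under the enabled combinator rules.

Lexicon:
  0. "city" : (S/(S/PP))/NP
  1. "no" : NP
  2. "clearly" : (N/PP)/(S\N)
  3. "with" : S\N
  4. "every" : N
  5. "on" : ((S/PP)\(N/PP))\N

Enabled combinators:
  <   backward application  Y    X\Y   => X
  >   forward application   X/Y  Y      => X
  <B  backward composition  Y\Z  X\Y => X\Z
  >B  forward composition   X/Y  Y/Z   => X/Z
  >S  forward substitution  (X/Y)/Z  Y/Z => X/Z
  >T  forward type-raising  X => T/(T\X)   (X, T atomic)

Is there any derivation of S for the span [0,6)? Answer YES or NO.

YES

[0,6] S   >
  [0,2] S/(S/PP)   >
    [0,1] "city" : (S/(S/PP))/NP
    [1,2] "no" : NP
  [2,6] S/PP   <
    [2,4] N/PP   >
      [2,3] "clearly" : (N/PP)/(S\N)
      [3,4] "with" : S\N
    [4,6] (S/PP)\(N/PP)   <
      [4,5] "every" : N
      [5,6] "on" : ((S/PP)\(N/PP))\N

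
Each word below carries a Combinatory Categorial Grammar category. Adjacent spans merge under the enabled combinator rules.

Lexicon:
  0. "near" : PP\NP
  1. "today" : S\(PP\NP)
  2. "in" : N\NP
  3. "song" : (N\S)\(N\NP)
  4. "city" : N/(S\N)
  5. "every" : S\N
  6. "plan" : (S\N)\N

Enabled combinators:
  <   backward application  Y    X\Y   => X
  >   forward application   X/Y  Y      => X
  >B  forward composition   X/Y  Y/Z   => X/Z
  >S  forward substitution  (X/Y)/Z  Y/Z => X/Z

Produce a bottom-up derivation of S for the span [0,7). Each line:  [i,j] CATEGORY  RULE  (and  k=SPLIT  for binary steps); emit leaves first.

[0,1] PP\NP  lex  "near"
[1,2] S\(PP\NP)  lex  "today"
[0,2] S  <  k=1
[2,3] N\NP  lex  "in"
[3,4] (N\S)\(N\NP)  lex  "song"
[2,4] N\S  <  k=3
[0,4] N  <  k=2
[4,5] N/(S\N)  lex  "city"
[5,6] S\N  lex  "every"
[4,6] N  >  k=5
[6,7] (S\N)\N  lex  "plan"
[4,7] S\N  <  k=6
[0,7] S  <  k=4

[0,7] S   <
  [0,4] N   <
    [0,2] S   <
      [0,1] "near" : PP\NP
      [1,2] "today" : S\(PP\NP)
    [2,4] N\S   <
      [2,3] "in" : N\NP
      [3,4] "song" : (N\S)\(N\NP)
  [4,7] S\N   <
    [4,6] N   >
      [4,5] "city" : N/(S\N)
      [5,6] "every" : S\N
    [6,7] "plan" : (S\N)\N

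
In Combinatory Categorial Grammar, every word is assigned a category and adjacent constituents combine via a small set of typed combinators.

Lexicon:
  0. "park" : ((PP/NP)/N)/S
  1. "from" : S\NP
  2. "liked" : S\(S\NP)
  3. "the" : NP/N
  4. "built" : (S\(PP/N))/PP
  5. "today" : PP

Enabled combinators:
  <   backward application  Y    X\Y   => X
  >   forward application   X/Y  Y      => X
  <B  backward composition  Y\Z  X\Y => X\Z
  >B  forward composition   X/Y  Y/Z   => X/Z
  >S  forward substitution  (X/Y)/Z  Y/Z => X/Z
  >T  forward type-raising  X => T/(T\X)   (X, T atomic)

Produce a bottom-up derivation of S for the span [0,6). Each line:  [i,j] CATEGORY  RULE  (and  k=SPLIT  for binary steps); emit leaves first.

[0,6] S   <
  [0,4] PP/N   >S
    [0,3] (PP/NP)/N   >
      [0,1] "park" : ((PP/NP)/N)/S
      [1,3] S   <
        [1,2] "from" : S\NP
        [2,3] "liked" : S\(S\NP)
    [3,4] "the" : NP/N
  [4,6] S\(PP/N)   >
    [4,5] "built" : (S\(PP/N))/PP
    [5,6] "today" : PP

[0,1] ((PP/NP)/N)/S  lex  "park"
[1,2] S\NP  lex  "from"
[2,3] S\(S\NP)  lex  "liked"
[1,3] S  <  k=2
[0,3] (PP/NP)/N  >  k=1
[3,4] NP/N  lex  "the"
[0,4] PP/N  >S  k=3
[4,5] (S\(PP/N))/PP  lex  "built"
[5,6] PP  lex  "today"
[4,6] S\(PP/N)  >  k=5
[0,6] S  <  k=4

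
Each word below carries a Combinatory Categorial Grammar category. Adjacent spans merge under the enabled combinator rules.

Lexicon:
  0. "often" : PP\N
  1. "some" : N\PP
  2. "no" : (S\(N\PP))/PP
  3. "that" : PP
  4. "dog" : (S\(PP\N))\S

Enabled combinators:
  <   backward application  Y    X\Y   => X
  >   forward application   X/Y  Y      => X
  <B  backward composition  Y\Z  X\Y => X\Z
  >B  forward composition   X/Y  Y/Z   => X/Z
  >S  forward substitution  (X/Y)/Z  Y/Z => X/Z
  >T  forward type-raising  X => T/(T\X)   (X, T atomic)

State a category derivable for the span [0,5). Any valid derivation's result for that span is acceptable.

[0,5] S   <
  [0,1] "often" : PP\N
  [1,5] S\(PP\N)   <
    [1,4] S   <
      [1,2] "some" : N\PP
      [2,4] S\(N\PP)   >
        [2,3] "no" : (S\(N\PP))/PP
        [3,4] "that" : PP
    [4,5] "dog" : (S\(PP\N))\S

S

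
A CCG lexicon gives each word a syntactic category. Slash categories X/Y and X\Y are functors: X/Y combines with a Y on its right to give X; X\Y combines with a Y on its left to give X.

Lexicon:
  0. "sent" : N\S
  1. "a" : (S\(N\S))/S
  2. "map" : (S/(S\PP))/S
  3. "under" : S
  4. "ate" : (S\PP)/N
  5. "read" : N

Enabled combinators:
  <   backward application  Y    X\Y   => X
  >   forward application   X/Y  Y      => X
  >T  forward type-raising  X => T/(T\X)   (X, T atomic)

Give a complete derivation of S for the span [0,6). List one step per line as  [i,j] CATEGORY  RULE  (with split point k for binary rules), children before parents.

[0,1] N\S  lex  "sent"
[1,2] (S\(N\S))/S  lex  "a"
[2,3] (S/(S\PP))/S  lex  "map"
[3,4] S  lex  "under"
[2,4] S/(S\PP)  >  k=3
[4,5] (S\PP)/N  lex  "ate"
[5,6] N  lex  "read"
[4,6] S\PP  >  k=5
[2,6] S  >  k=4
[1,6] S\(N\S)  >  k=2
[0,6] S  <  k=1

[0,6] S   <
  [0,1] "sent" : N\S
  [1,6] S\(N\S)   >
    [1,2] "a" : (S\(N\S))/S
    [2,6] S   >
      [2,4] S/(S\PP)   >
        [2,3] "map" : (S/(S\PP))/S
        [3,4] "under" : S
      [4,6] S\PP   >
        [4,5] "ate" : (S\PP)/N
        [5,6] "read" : N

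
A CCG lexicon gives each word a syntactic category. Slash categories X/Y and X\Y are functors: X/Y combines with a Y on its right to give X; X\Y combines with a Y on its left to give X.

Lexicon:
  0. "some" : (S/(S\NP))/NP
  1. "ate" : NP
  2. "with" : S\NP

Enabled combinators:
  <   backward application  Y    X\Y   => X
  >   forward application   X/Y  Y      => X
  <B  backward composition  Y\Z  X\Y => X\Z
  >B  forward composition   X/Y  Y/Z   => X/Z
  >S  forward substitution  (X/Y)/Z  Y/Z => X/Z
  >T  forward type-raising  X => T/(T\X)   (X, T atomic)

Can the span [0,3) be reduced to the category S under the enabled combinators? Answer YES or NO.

[0,3] S   >
  [0,2] S/(S\NP)   >
    [0,1] "some" : (S/(S\NP))/NP
    [1,2] "ate" : NP
  [2,3] "with" : S\NP

YES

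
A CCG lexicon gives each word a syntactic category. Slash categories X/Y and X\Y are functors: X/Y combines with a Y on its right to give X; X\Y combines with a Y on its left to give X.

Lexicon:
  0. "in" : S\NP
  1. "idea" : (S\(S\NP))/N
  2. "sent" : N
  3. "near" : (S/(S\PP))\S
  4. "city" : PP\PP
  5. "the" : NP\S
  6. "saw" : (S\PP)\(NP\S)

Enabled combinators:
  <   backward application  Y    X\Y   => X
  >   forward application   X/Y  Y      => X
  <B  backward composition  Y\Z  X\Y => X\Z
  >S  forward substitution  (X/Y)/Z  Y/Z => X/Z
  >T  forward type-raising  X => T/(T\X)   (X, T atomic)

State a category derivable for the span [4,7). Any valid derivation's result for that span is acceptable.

S\PP

[0,7] S   >
  [0,4] S/(S\PP)   <
    [0,3] S   <
      [0,1] "in" : S\NP
      [1,3] S\(S\NP)   >
        [1,2] "idea" : (S\(S\NP))/N
        [2,3] "sent" : N
    [3,4] "near" : (S/(S\PP))\S
  [4,7] S\PP   <B
    [4,5] "city" : PP\PP
    [5,7] S\PP   <
      [5,6] "the" : NP\S
      [6,7] "saw" : (S\PP)\(NP\S)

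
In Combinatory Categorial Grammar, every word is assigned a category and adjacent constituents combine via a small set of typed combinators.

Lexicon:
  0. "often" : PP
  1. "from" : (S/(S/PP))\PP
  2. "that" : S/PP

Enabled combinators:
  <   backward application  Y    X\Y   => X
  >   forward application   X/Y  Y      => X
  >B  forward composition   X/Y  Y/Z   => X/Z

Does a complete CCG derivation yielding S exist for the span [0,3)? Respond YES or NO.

[0,3] S   >
  [0,2] S/(S/PP)   <
    [0,1] "often" : PP
    [1,2] "from" : (S/(S/PP))\PP
  [2,3] "that" : S/PP

YES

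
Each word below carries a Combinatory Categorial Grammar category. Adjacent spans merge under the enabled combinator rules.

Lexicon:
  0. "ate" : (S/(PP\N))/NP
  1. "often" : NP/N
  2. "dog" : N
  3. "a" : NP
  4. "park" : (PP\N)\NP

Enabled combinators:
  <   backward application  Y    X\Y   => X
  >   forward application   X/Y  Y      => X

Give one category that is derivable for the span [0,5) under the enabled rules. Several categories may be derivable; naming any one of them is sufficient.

[0,5] S   >
  [0,3] S/(PP\N)   >
    [0,1] "ate" : (S/(PP\N))/NP
    [1,3] NP   >
      [1,2] "often" : NP/N
      [2,3] "dog" : N
  [3,5] PP\N   <
    [3,4] "a" : NP
    [4,5] "park" : (PP\N)\NP

S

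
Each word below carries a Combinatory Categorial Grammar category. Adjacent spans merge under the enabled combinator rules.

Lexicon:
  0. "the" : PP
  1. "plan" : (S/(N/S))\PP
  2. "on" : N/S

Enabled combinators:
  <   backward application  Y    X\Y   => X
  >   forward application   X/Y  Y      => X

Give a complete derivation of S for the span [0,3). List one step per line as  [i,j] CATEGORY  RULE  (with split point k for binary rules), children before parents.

[0,3] S   >
  [0,2] S/(N/S)   <
    [0,1] "the" : PP
    [1,2] "plan" : (S/(N/S))\PP
  [2,3] "on" : N/S

[0,1] PP  lex  "the"
[1,2] (S/(N/S))\PP  lex  "plan"
[0,2] S/(N/S)  <  k=1
[2,3] N/S  lex  "on"
[0,3] S  >  k=2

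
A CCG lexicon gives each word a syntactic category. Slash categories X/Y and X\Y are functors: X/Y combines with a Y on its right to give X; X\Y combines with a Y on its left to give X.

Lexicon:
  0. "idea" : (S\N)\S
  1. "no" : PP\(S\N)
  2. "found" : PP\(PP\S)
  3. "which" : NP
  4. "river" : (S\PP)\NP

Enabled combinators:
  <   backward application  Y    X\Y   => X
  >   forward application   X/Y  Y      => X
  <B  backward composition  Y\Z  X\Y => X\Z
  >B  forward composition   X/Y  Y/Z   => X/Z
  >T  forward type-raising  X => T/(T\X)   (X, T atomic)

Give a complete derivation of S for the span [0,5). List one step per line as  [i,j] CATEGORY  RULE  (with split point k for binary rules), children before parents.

[0,5] S   <
  [0,3] PP   <
    [0,2] PP\S   <B
      [0,1] "idea" : (S\N)\S
      [1,2] "no" : PP\(S\N)
    [2,3] "found" : PP\(PP\S)
  [3,5] S\PP   <
    [3,4] "which" : NP
    [4,5] "river" : (S\PP)\NP

[0,1] (S\N)\S  lex  "idea"
[1,2] PP\(S\N)  lex  "no"
[0,2] PP\S  <B  k=1
[2,3] PP\(PP\S)  lex  "found"
[0,3] PP  <  k=2
[3,4] NP  lex  "which"
[4,5] (S\PP)\NP  lex  "river"
[3,5] S\PP  <  k=4
[0,5] S  <  k=3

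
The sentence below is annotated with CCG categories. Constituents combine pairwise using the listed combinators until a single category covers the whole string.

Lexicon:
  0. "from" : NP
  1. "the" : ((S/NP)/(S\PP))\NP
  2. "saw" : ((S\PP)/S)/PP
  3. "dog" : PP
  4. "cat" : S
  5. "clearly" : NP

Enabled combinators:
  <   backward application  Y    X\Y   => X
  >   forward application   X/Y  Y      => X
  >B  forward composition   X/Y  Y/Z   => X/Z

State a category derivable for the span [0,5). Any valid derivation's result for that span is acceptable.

[0,6] S   >
  [0,5] S/NP   >
    [0,2] (S/NP)/(S\PP)   <
      [0,1] "from" : NP
      [1,2] "the" : ((S/NP)/(S\PP))\NP
    [2,5] S\PP   >
      [2,4] (S\PP)/S   >
        [2,3] "saw" : ((S\PP)/S)/PP
        [3,4] "dog" : PP
      [4,5] "cat" : S
  [5,6] "clearly" : NP

S/NP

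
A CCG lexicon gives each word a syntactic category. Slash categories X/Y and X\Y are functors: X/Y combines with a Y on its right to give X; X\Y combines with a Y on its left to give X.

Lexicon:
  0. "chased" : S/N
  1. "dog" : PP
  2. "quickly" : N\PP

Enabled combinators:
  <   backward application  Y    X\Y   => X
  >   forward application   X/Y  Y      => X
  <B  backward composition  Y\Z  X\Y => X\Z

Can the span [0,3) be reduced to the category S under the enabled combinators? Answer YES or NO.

[0,3] S   >
  [0,1] "chased" : S/N
  [1,3] N   <
    [1,2] "dog" : PP
    [2,3] "quickly" : N\PP

YES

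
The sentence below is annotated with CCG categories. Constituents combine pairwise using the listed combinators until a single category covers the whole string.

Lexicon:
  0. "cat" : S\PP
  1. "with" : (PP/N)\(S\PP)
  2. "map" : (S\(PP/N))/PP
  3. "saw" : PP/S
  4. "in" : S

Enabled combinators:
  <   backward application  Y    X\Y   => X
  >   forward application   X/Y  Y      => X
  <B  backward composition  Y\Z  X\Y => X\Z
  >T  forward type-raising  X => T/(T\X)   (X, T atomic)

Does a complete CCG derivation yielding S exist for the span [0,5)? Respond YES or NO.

YES

[0,5] S   <
  [0,2] PP/N   <
    [0,1] "cat" : S\PP
    [1,2] "with" : (PP/N)\(S\PP)
  [2,5] S\(PP/N)   >
    [2,3] "map" : (S\(PP/N))/PP
    [3,5] PP   >
      [3,4] "saw" : PP/S
      [4,5] "in" : S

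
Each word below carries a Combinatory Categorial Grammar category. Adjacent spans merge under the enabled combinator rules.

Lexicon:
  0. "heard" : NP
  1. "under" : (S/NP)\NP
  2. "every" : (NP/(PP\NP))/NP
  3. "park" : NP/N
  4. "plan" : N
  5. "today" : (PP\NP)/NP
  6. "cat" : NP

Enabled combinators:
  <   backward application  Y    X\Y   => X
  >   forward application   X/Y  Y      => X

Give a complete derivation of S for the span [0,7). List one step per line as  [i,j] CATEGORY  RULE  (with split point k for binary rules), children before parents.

[0,7] S   >
  [0,2] S/NP   <
    [0,1] "heard" : NP
    [1,2] "under" : (S/NP)\NP
  [2,7] NP   >
    [2,5] NP/(PP\NP)   >
      [2,3] "every" : (NP/(PP\NP))/NP
      [3,5] NP   >
        [3,4] "park" : NP/N
        [4,5] "plan" : N
    [5,7] PP\NP   >
      [5,6] "today" : (PP\NP)/NP
      [6,7] "cat" : NP

[0,1] NP  lex  "heard"
[1,2] (S/NP)\NP  lex  "under"
[0,2] S/NP  <  k=1
[2,3] (NP/(PP\NP))/NP  lex  "every"
[3,4] NP/N  lex  "park"
[4,5] N  lex  "plan"
[3,5] NP  >  k=4
[2,5] NP/(PP\NP)  >  k=3
[5,6] (PP\NP)/NP  lex  "today"
[6,7] NP  lex  "cat"
[5,7] PP\NP  >  k=6
[2,7] NP  >  k=5
[0,7] S  >  k=2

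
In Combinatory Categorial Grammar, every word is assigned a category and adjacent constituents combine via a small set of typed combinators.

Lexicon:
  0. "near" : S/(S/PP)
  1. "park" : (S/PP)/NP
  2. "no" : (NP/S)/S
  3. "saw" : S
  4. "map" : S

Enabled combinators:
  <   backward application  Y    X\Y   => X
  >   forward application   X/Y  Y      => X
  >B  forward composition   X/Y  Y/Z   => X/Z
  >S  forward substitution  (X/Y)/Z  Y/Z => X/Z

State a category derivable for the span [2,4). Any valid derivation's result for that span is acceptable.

NP/S

[0,5] S   >
  [0,1] "near" : S/(S/PP)
  [1,5] S/PP   >
    [1,2] "park" : (S/PP)/NP
    [2,5] NP   >
      [2,4] NP/S   >
        [2,3] "no" : (NP/S)/S
        [3,4] "saw" : S
      [4,5] "map" : S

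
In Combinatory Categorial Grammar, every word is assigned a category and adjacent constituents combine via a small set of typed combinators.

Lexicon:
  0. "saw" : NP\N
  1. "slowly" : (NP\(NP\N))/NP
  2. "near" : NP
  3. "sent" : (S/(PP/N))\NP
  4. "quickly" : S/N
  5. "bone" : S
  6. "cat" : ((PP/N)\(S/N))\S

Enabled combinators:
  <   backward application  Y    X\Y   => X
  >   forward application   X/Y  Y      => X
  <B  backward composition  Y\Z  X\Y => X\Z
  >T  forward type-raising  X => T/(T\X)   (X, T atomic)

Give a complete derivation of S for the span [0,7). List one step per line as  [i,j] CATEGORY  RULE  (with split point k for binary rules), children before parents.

[0,1] NP\N  lex  "saw"
[1,2] (NP\(NP\N))/NP  lex  "slowly"
[2,3] NP  lex  "near"
[1,3] NP\(NP\N)  >  k=2
[0,3] NP  <  k=1
[3,4] (S/(PP/N))\NP  lex  "sent"
[0,4] S/(PP/N)  <  k=3
[4,5] S/N  lex  "quickly"
[5,6] S  lex  "bone"
[6,7] ((PP/N)\(S/N))\S  lex  "cat"
[5,7] (PP/N)\(S/N)  <  k=6
[4,7] PP/N  <  k=5
[0,7] S  >  k=4

[0,7] S   >
  [0,4] S/(PP/N)   <
    [0,3] NP   <
      [0,1] "saw" : NP\N
      [1,3] NP\(NP\N)   >
        [1,2] "slowly" : (NP\(NP\N))/NP
        [2,3] "near" : NP
    [3,4] "sent" : (S/(PP/N))\NP
  [4,7] PP/N   <
    [4,5] "quickly" : S/N
    [5,7] (PP/N)\(S/N)   <
      [5,6] "bone" : S
      [6,7] "cat" : ((PP/N)\(S/N))\S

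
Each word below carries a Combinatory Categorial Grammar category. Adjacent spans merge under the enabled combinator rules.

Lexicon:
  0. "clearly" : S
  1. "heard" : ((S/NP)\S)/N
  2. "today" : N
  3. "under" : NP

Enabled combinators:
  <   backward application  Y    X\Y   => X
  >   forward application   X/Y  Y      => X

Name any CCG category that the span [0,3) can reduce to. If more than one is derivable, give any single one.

S/NP

[0,4] S   >
  [0,3] S/NP   <
    [0,1] "clearly" : S
    [1,3] (S/NP)\S   >
      [1,2] "heard" : ((S/NP)\S)/N
      [2,3] "today" : N
  [3,4] "under" : NP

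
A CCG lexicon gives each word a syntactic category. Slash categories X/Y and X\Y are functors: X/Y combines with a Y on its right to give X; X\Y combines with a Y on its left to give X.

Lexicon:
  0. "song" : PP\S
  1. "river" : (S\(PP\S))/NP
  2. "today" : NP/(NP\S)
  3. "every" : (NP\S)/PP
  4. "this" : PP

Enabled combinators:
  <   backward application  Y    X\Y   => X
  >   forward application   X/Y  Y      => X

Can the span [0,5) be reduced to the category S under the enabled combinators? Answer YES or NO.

YES

[0,5] S   <
  [0,1] "song" : PP\S
  [1,5] S\(PP\S)   >
    [1,2] "river" : (S\(PP\S))/NP
    [2,5] NP   >
      [2,3] "today" : NP/(NP\S)
      [3,5] NP\S   >
        [3,4] "every" : (NP\S)/PP
        [4,5] "this" : PP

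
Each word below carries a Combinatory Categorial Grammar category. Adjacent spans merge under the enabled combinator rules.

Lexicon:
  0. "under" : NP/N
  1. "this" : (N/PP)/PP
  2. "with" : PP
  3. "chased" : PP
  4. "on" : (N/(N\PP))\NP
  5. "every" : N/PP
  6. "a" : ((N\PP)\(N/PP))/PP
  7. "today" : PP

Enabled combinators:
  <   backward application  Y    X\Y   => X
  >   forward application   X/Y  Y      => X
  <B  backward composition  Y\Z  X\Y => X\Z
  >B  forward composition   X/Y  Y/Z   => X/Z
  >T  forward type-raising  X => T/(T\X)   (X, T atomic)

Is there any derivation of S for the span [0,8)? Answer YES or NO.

NO

NP/N (N/PP)/PP PP PP (N/(N\PP))\NP N/PP ((N\PP)\(N/PP))/PP PP
CKY chart[0,8] = {N, N/(N\N), NP/(NP\N), PP/(PP\N), S/(S\N)}; S ∉ chart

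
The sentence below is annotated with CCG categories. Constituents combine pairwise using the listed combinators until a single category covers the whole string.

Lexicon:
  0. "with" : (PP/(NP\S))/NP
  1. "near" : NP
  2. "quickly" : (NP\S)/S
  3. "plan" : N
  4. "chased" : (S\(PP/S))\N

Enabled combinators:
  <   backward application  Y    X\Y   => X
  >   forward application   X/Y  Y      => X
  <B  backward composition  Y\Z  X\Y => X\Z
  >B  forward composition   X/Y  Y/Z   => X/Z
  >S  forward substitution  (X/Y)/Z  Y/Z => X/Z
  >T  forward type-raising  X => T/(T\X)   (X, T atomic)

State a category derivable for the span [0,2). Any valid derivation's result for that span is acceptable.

PP/(NP\S)

[0,5] S   <
  [0,3] PP/S   >B
    [0,2] PP/(NP\S)   >
      [0,1] "with" : (PP/(NP\S))/NP
      [1,2] "near" : NP
    [2,3] "quickly" : (NP\S)/S
  [3,5] S\(PP/S)   <
    [3,4] "plan" : N
    [4,5] "chased" : (S\(PP/S))\N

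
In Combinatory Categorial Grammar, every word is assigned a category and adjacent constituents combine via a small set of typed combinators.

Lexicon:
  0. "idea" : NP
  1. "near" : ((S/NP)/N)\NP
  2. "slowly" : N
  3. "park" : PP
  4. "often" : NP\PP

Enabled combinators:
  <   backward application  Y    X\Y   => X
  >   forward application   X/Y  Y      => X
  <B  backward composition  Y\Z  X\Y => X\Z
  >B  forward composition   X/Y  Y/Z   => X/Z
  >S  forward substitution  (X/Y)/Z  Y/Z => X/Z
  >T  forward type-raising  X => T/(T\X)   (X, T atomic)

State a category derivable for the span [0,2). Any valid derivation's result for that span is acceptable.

(S/NP)/N

[0,5] S   >
  [0,3] S/NP   >
    [0,2] (S/NP)/N   <
      [0,1] "idea" : NP
      [1,2] "near" : ((S/NP)/N)\NP
    [2,3] "slowly" : N
  [3,5] NP   <
    [3,4] "park" : PP
    [4,5] "often" : NP\PP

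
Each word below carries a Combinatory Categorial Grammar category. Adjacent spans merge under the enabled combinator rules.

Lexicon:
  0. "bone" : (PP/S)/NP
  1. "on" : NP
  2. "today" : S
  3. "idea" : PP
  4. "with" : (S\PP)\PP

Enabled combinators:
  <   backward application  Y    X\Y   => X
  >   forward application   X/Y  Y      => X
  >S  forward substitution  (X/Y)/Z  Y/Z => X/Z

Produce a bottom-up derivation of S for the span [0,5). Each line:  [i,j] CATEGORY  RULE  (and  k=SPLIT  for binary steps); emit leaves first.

[0,5] S   <
  [0,3] PP   >
    [0,2] PP/S   >
      [0,1] "bone" : (PP/S)/NP
      [1,2] "on" : NP
    [2,3] "today" : S
  [3,5] S\PP   <
    [3,4] "idea" : PP
    [4,5] "with" : (S\PP)\PP

[0,1] (PP/S)/NP  lex  "bone"
[1,2] NP  lex  "on"
[0,2] PP/S  >  k=1
[2,3] S  lex  "today"
[0,3] PP  >  k=2
[3,4] PP  lex  "idea"
[4,5] (S\PP)\PP  lex  "with"
[3,5] S\PP  <  k=4
[0,5] S  <  k=3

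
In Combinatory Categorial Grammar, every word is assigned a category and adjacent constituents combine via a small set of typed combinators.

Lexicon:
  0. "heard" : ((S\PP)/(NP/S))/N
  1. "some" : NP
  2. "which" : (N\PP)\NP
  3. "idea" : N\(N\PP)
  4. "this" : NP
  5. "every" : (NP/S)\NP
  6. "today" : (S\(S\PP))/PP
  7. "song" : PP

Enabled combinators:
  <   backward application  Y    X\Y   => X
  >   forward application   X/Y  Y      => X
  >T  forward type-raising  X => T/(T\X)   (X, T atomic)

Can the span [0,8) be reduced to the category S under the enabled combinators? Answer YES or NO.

[0,8] S   <
  [0,6] S\PP   >
    [0,4] (S\PP)/(NP/S)   >
      [0,1] "heard" : ((S\PP)/(NP/S))/N
      [1,4] N   <
        [1,3] N\PP   <
          [1,2] "some" : NP
          [2,3] "which" : (N\PP)\NP
        [3,4] "idea" : N\(N\PP)
    [4,6] NP/S   <
      [4,5] "this" : NP
      [5,6] "every" : (NP/S)\NP
  [6,8] S\(S\PP)   >
    [6,7] "today" : (S\(S\PP))/PP
    [7,8] "song" : PP

YES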